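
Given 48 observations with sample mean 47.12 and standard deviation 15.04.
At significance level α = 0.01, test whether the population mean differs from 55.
One-sample t-test:
H₀: μ = 55
H₁: μ ≠ 55
df = n - 1 = 47
t = (x̄ - μ₀) / (s/√n) = (47.12 - 55) / (15.04/√48) = -3.630
p-value = 0.0007

Since p-value < α = 0.01, we reject H₀.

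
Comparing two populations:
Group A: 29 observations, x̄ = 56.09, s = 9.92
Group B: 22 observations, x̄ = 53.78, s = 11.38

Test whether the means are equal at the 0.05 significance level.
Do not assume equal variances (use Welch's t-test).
Welch's two-sample t-test:
H₀: μ₁ = μ₂
H₁: μ₁ ≠ μ₂
s₁²/n₁ = 9.92²/29 = 3.3933,  s₂²/n₂ = 11.38²/22 = 5.8866
SE = √(s₁²/n₁ + s₂²/n₂) = √(3.3933 + 5.8866) = 3.0463
df (Welch-Satterthwaite) = (s₁²/n₁ + s₂²/n₂)² / [(s₁²/n₁)²/(n₁-1) + (s₂²/n₂)²/(n₂-1)] ≈ 41.78
t = (x̄₁ - x̄₂) / SE = (56.09 - 53.78) / 3.0463 = 2.31 / 3.0463 = 0.758
p-value = 0.4525

Since p-value > α = 0.05, we fail to reject H₀.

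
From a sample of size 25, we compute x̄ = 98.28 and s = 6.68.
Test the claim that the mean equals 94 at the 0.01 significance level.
One-sample t-test:
H₀: μ = 94
H₁: μ ≠ 94
df = n - 1 = 24
t = (x̄ - μ₀) / (s/√n) = (98.28 - 94) / (6.68/√25) = 3.204
p-value = 0.0038

Since p-value < α = 0.01, we reject H₀.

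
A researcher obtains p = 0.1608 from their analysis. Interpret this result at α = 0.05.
Since p = 0.1608 > α = 0.05, fail to reject H₀.
There is insufficient evidence to reject the null hypothesis; the result is not statistically significant at the 0.05 level.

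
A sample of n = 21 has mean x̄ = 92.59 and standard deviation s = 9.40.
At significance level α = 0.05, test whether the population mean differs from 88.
One-sample t-test:
H₀: μ = 88
H₁: μ ≠ 88
df = n - 1 = 20
t = (x̄ - μ₀) / (s/√n) = (92.59 - 88) / (9.40/√21) = 2.238
p-value = 0.0368

Since p-value < α = 0.05, we reject H₀.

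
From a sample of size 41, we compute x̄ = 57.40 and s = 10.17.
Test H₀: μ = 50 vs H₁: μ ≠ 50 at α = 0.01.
One-sample t-test:
H₀: μ = 50
H₁: μ ≠ 50
df = n - 1 = 40
t = (x̄ - μ₀) / (s/√n) = (57.40 - 50) / (10.17/√41) = 4.659
p-value < 0.0001

Since p-value < α = 0.01, we reject H₀.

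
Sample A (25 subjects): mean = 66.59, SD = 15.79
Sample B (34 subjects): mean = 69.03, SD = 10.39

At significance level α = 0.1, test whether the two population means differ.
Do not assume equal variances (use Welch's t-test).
Welch's two-sample t-test:
H₀: μ₁ = μ₂
H₁: μ₁ ≠ μ₂
s₁²/n₁ = 15.79²/25 = 9.9730,  s₂²/n₂ = 10.39²/34 = 3.1751
SE = √(s₁²/n₁ + s₂²/n₂) = √(9.9730 + 3.1751) = 3.6260
df (Welch-Satterthwaite) = (s₁²/n₁ + s₂²/n₂)² / [(s₁²/n₁)²/(n₁-1) + (s₂²/n₂)²/(n₂-1)] ≈ 38.85
t = (x̄₁ - x̄₂) / SE = (66.59 - 69.03) / 3.6260 = -2.44 / 3.6260 = -0.673
p-value = 0.5050

Since p-value > α = 0.1, we fail to reject H₀.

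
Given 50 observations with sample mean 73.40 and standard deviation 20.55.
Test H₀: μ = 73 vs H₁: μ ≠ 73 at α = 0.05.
One-sample t-test:
H₀: μ = 73
H₁: μ ≠ 73
df = n - 1 = 49
t = (x̄ - μ₀) / (s/√n) = (73.40 - 73) / (20.55/√50) = 0.138
p-value = 0.8911

Since p-value > α = 0.05, we fail to reject H₀.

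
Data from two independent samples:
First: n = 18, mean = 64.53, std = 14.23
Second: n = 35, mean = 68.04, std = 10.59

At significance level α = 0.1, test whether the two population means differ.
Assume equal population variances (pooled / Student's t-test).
Student's two-sample t-test (equal variances):
H₀: μ₁ = μ₂
H₁: μ₁ ≠ μ₂
df = n₁ + n₂ - 2 = 51
Pooled variance s_p² = [(n₁-1)s₁² + (n₂-1)s₂²] / (n₁ + n₂ - 2) = [(17)(14.23²) + (34)(10.59²)] / 51 = 142.2630
SE = √(s_p²(1/n₁ + 1/n₂)) = √(142.2630 × (1/18 + 1/35)) = 3.4595
t = (x̄₁ - x̄₂) / SE = (64.53 - 68.04) / 3.4595 = -3.51 / 3.4595 = -1.015
p-value = 0.3151

Since p-value > α = 0.1, we fail to reject H₀.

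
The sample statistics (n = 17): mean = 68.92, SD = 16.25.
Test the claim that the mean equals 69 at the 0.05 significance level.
One-sample t-test:
H₀: μ = 69
H₁: μ ≠ 69
df = n - 1 = 16
t = (x̄ - μ₀) / (s/√n) = (68.92 - 69) / (16.25/√17) = -0.020
p-value = 0.9841

Since p-value > α = 0.05, we fail to reject H₀.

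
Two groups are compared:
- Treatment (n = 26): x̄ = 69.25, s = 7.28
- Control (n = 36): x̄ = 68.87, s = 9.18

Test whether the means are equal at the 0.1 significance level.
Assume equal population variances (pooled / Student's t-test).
Student's two-sample t-test (equal variances):
H₀: μ₁ = μ₂
H₁: μ₁ ≠ μ₂
df = n₁ + n₂ - 2 = 60
Pooled variance s_p² = [(n₁-1)s₁² + (n₂-1)s₂²] / (n₁ + n₂ - 2) = [(25)(7.28²) + (35)(9.18²)] / 60 = 71.2416
SE = √(s_p²(1/n₁ + 1/n₂)) = √(71.2416 × (1/26 + 1/36)) = 2.1723
t = (x̄₁ - x̄₂) / SE = (69.25 - 68.87) / 2.1723 = 0.38 / 2.1723 = 0.175
p-value = 0.8617

Since p-value > α = 0.1, we fail to reject H₀.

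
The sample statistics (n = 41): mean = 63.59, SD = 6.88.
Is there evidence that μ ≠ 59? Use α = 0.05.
One-sample t-test:
H₀: μ = 59
H₁: μ ≠ 59
df = n - 1 = 40
t = (x̄ - μ₀) / (s/√n) = (63.59 - 59) / (6.88/√41) = 4.272
p-value = 0.0001

Since p-value < α = 0.05, we reject H₀.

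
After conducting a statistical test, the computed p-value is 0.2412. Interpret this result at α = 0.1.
Since p = 0.2412 > α = 0.1, fail to reject H₀.
There is insufficient evidence to reject the null hypothesis; the result is not statistically significant at the 0.1 level.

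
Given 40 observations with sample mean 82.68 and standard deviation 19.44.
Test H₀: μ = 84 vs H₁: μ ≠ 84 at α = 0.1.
One-sample t-test:
H₀: μ = 84
H₁: μ ≠ 84
df = n - 1 = 39
t = (x̄ - μ₀) / (s/√n) = (82.68 - 84) / (19.44/√40) = -0.429
p-value = 0.6700

Since p-value > α = 0.1, we fail to reject H₀.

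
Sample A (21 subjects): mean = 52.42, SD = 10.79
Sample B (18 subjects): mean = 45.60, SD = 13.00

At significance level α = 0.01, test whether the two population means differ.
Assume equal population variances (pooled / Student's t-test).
Student's two-sample t-test (equal variances):
H₀: μ₁ = μ₂
H₁: μ₁ ≠ μ₂
df = n₁ + n₂ - 2 = 37
Pooled variance s_p² = [(n₁-1)s₁² + (n₂-1)s₂²] / (n₁ + n₂ - 2) = [(20)(10.79²) + (17)(13.00²)] / 37 = 140.5806
SE = √(s_p²(1/n₁ + 1/n₂)) = √(140.5806 × (1/21 + 1/18)) = 3.8085
t = (x̄₁ - x̄₂) / SE = (52.42 - 45.60) / 3.8085 = 6.82 / 3.8085 = 1.791
p-value = 0.0815

Since p-value > α = 0.01, we fail to reject H₀.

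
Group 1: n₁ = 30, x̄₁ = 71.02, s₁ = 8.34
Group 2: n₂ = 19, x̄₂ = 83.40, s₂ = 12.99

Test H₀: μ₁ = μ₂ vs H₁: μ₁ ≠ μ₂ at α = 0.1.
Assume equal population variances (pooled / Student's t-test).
Student's two-sample t-test (equal variances):
H₀: μ₁ = μ₂
H₁: μ₁ ≠ μ₂
df = n₁ + n₂ - 2 = 47
Pooled variance s_p² = [(n₁-1)s₁² + (n₂-1)s₂²] / (n₁ + n₂ - 2) = [(29)(8.34²) + (18)(12.99²)] / 47 = 107.5412
SE = √(s_p²(1/n₁ + 1/n₂)) = √(107.5412 × (1/30 + 1/19)) = 3.0405
t = (x̄₁ - x̄₂) / SE = (71.02 - 83.40) / 3.0405 = -12.38 / 3.0405 = -4.072
p-value = 0.0002

Since p-value < α = 0.1, we reject H₀.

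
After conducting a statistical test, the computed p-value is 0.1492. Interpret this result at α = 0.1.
Since p = 0.1492 > α = 0.1, fail to reject H₀.
There is insufficient evidence to reject the null hypothesis; the result is not statistically significant at the 0.1 level.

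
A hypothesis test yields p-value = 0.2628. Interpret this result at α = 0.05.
Since p = 0.2628 > α = 0.05, fail to reject H₀.
There is insufficient evidence to reject the null hypothesis; the result is not statistically significant at the 0.05 level.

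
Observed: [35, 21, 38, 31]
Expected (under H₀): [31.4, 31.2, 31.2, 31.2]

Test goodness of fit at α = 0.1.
Chi-square goodness of fit test:
H₀: observed counts match expected distribution
H₁: observed counts differ from expected distribution
df = k - 1 = 3
χ² = Σ(O - E)²/E
   = (35 - 31.4)²/31.4 + (21 - 31.2)²/31.2 + (38 - 31.2)²/31.2 + (31 - 31.2)²/31.2
   = 0.413 + 3.335 + 1.482 + 0.001
   = 5.23
p-value = 0.1557

Since p-value > α = 0.1, we fail to reject H₀.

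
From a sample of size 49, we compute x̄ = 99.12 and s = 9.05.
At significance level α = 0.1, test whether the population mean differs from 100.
One-sample t-test:
H₀: μ = 100
H₁: μ ≠ 100
df = n - 1 = 48
t = (x̄ - μ₀) / (s/√n) = (99.12 - 100) / (9.05/√49) = -0.681
p-value = 0.4994

Since p-value > α = 0.1, we fail to reject H₀.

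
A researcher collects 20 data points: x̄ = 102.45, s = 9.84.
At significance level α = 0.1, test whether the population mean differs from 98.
One-sample t-test:
H₀: μ = 98
H₁: μ ≠ 98
df = n - 1 = 19
t = (x̄ - μ₀) / (s/√n) = (102.45 - 98) / (9.84/√20) = 2.022
p-value = 0.0574

Since p-value < α = 0.1, we reject H₀.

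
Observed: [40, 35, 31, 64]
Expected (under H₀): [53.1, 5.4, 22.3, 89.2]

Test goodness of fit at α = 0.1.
Chi-square goodness of fit test:
H₀: observed counts match expected distribution
H₁: observed counts differ from expected distribution
df = k - 1 = 3
χ² = Σ(O - E)²/E
   = (40 - 53.1)²/53.1 + (35 - 5.4)²/5.4 + (31 - 22.3)²/22.3 + (64 - 89.2)²/89.2
   = 3.232 + 162.252 + 3.394 + 7.119
   = 176.00
p-value < 0.0001

Since p-value < α = 0.1, we reject H₀.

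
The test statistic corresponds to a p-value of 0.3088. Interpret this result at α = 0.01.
Since p = 0.3088 > α = 0.01, fail to reject H₀.
There is insufficient evidence to reject the null hypothesis; the result is not statistically significant at the 0.01 level.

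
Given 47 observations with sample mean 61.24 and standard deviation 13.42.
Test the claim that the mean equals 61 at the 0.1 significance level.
One-sample t-test:
H₀: μ = 61
H₁: μ ≠ 61
df = n - 1 = 46
t = (x̄ - μ₀) / (s/√n) = (61.24 - 61) / (13.42/√47) = 0.123
p-value = 0.9030

Since p-value > α = 0.1, we fail to reject H₀.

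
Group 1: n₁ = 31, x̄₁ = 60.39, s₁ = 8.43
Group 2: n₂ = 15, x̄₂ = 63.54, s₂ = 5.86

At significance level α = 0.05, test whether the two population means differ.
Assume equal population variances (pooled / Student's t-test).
Student's two-sample t-test (equal variances):
H₀: μ₁ = μ₂
H₁: μ₁ ≠ μ₂
df = n₁ + n₂ - 2 = 44
Pooled variance s_p² = [(n₁-1)s₁² + (n₂-1)s₂²] / (n₁ + n₂ - 2) = [(30)(8.43²) + (14)(5.86²)] / 44 = 59.3796
SE = √(s_p²(1/n₁ + 1/n₂)) = √(59.3796 × (1/31 + 1/15)) = 2.4237
t = (x̄₁ - x̄₂) / SE = (60.39 - 63.54) / 2.4237 = -3.15 / 2.4237 = -1.300
p-value = 0.2005

Since p-value > α = 0.05, we fail to reject H₀.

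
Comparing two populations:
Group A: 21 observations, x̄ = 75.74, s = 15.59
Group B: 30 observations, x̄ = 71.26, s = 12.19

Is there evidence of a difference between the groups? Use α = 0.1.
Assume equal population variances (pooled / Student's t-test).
Student's two-sample t-test (equal variances):
H₀: μ₁ = μ₂
H₁: μ₁ ≠ μ₂
df = n₁ + n₂ - 2 = 49
Pooled variance s_p² = [(n₁-1)s₁² + (n₂-1)s₂²] / (n₁ + n₂ - 2) = [(20)(15.59²) + (29)(12.19²)] / 49 = 187.1479
SE = √(s_p²(1/n₁ + 1/n₂)) = √(187.1479 × (1/21 + 1/30)) = 3.8923
t = (x̄₁ - x̄₂) / SE = (75.74 - 71.26) / 3.8923 = 4.48 / 3.8923 = 1.151
p-value = 0.2553

Since p-value > α = 0.1, we fail to reject H₀.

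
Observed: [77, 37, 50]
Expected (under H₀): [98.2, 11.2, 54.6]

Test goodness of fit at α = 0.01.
Chi-square goodness of fit test:
H₀: observed counts match expected distribution
H₁: observed counts differ from expected distribution
df = k - 1 = 2
χ² = Σ(O - E)²/E
   = (77 - 98.2)²/98.2 + (37 - 11.2)²/11.2 + (50 - 54.6)²/54.6
   = 4.577 + 59.432 + 0.388
   = 64.40
p-value < 0.0001

Since p-value < α = 0.01, we reject H₀.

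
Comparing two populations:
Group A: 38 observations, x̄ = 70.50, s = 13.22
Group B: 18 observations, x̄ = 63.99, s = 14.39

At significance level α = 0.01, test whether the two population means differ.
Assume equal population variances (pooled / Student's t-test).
Student's two-sample t-test (equal variances):
H₀: μ₁ = μ₂
H₁: μ₁ ≠ μ₂
df = n₁ + n₂ - 2 = 54
Pooled variance s_p² = [(n₁-1)s₁² + (n₂-1)s₂²] / (n₁ + n₂ - 2) = [(37)(13.22²) + (17)(14.39²)] / 54 = 184.9381
SE = √(s_p²(1/n₁ + 1/n₂)) = √(184.9381 × (1/38 + 1/18)) = 3.8912
t = (x̄₁ - x̄₂) / SE = (70.50 - 63.99) / 3.8912 = 6.51 / 3.8912 = 1.673
p-value = 0.1001

Since p-value > α = 0.01, we fail to reject H₀.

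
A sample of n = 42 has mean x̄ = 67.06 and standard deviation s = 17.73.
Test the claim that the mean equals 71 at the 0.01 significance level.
One-sample t-test:
H₀: μ = 71
H₁: μ ≠ 71
df = n - 1 = 41
t = (x̄ - μ₀) / (s/√n) = (67.06 - 71) / (17.73/√42) = -1.440
p-value = 0.1574

Since p-value > α = 0.01, we fail to reject H₀.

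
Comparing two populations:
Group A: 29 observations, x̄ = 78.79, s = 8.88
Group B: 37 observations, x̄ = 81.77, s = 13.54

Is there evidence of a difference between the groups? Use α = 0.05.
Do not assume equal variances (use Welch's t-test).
Welch's two-sample t-test:
H₀: μ₁ = μ₂
H₁: μ₁ ≠ μ₂
s₁²/n₁ = 8.88²/29 = 2.7191,  s₂²/n₂ = 13.54²/37 = 4.9549
SE = √(s₁²/n₁ + s₂²/n₂) = √(2.7191 + 4.9549) = 2.7702
df (Welch-Satterthwaite) = (s₁²/n₁ + s₂²/n₂)² / [(s₁²/n₁)²/(n₁-1) + (s₂²/n₂)²/(n₂-1)] ≈ 62.25
t = (x̄₁ - x̄₂) / SE = (78.79 - 81.77) / 2.7702 = -2.98 / 2.7702 = -1.076
p-value = 0.2862

Since p-value > α = 0.05, we fail to reject H₀.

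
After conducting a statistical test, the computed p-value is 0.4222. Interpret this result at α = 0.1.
Since p = 0.4222 > α = 0.1, fail to reject H₀.
There is insufficient evidence to reject the null hypothesis; the result is not statistically significant at the 0.1 level.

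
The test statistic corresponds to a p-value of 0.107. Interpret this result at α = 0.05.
Since p = 0.107 > α = 0.05, fail to reject H₀.
There is insufficient evidence to reject the null hypothesis; the result is not statistically significant at the 0.05 level.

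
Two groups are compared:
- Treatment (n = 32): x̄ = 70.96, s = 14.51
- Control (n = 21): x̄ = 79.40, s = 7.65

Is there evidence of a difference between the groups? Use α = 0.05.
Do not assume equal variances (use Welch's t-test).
Welch's two-sample t-test:
H₀: μ₁ = μ₂
H₁: μ₁ ≠ μ₂
s₁²/n₁ = 14.51²/32 = 6.5794,  s₂²/n₂ = 7.65²/21 = 2.7868
SE = √(s₁²/n₁ + s₂²/n₂) = √(6.5794 + 2.7868) = 3.0604
df (Welch-Satterthwaite) = (s₁²/n₁ + s₂²/n₂)² / [(s₁²/n₁)²/(n₁-1) + (s₂²/n₂)²/(n₂-1)] ≈ 49.15
t = (x̄₁ - x̄₂) / SE = (70.96 - 79.40) / 3.0604 = -8.44 / 3.0604 = -2.758
p-value = 0.0081

Since p-value < α = 0.05, we reject H₀.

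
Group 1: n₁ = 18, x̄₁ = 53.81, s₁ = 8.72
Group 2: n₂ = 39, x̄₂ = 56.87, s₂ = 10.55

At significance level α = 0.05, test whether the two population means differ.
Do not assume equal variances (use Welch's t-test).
Welch's two-sample t-test:
H₀: μ₁ = μ₂
H₁: μ₁ ≠ μ₂
s₁²/n₁ = 8.72²/18 = 4.2244,  s₂²/n₂ = 10.55²/39 = 2.8539
SE = √(s₁²/n₁ + s₂²/n₂) = √(4.2244 + 2.8539) = 2.6605
df (Welch-Satterthwaite) = (s₁²/n₁ + s₂²/n₂)² / [(s₁²/n₁)²/(n₁-1) + (s₂²/n₂)²/(n₂-1)] ≈ 39.64
t = (x̄₁ - x̄₂) / SE = (53.81 - 56.87) / 2.6605 = -3.06 / 2.6605 = -1.150
p-value = 0.2570

Since p-value > α = 0.05, we fail to reject H₀.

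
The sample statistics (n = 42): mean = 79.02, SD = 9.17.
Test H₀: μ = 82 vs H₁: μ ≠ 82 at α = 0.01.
One-sample t-test:
H₀: μ = 82
H₁: μ ≠ 82
df = n - 1 = 41
t = (x̄ - μ₀) / (s/√n) = (79.02 - 82) / (9.17/√42) = -2.106
p-value = 0.0414

Since p-value > α = 0.01, we fail to reject H₀.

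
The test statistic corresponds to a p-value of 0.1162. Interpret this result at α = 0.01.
Since p = 0.1162 > α = 0.01, fail to reject H₀.
There is insufficient evidence to reject the null hypothesis; the result is not statistically significant at the 0.01 level.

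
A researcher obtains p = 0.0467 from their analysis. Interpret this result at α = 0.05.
Since p = 0.0467 < α = 0.05, reject H₀.
There is sufficient evidence to reject the null hypothesis; the result is statistically significant at the 0.05 level.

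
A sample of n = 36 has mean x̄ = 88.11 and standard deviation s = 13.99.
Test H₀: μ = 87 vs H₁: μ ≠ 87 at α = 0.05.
One-sample t-test:
H₀: μ = 87
H₁: μ ≠ 87
df = n - 1 = 35
t = (x̄ - μ₀) / (s/√n) = (88.11 - 87) / (13.99/√36) = 0.476
p-value = 0.6370

Since p-value > α = 0.05, we fail to reject H₀.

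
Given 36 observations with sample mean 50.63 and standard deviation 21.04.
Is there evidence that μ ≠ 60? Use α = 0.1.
One-sample t-test:
H₀: μ = 60
H₁: μ ≠ 60
df = n - 1 = 35
t = (x̄ - μ₀) / (s/√n) = (50.63 - 60) / (21.04/√36) = -2.672
p-value = 0.0114

Since p-value < α = 0.1, we reject H₀.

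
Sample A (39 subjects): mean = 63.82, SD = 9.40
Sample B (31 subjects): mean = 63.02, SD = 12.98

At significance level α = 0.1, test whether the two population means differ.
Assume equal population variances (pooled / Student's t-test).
Student's two-sample t-test (equal variances):
H₀: μ₁ = μ₂
H₁: μ₁ ≠ μ₂
df = n₁ + n₂ - 2 = 68
Pooled variance s_p² = [(n₁-1)s₁² + (n₂-1)s₂²] / (n₁ + n₂ - 2) = [(38)(9.40²) + (30)(12.98²)] / 68 = 123.7072
SE = √(s_p²(1/n₁ + 1/n₂)) = √(123.7072 × (1/39 + 1/31)) = 2.6763
t = (x̄₁ - x̄₂) / SE = (63.82 - 63.02) / 2.6763 = 0.80 / 2.6763 = 0.299
p-value = 0.7659

Since p-value > α = 0.1, we fail to reject H₀.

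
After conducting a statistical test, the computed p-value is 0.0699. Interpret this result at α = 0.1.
Since p = 0.0699 < α = 0.1, reject H₀.
There is sufficient evidence to reject the null hypothesis; the result is statistically significant at the 0.1 level.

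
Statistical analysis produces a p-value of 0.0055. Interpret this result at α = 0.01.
Since p = 0.0055 < α = 0.01, reject H₀.
There is sufficient evidence to reject the null hypothesis; the result is statistically significant at the 0.01 level.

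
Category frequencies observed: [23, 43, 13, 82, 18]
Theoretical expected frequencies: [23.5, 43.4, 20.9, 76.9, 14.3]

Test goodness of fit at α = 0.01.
Chi-square goodness of fit test:
H₀: observed counts match expected distribution
H₁: observed counts differ from expected distribution
df = k - 1 = 4
χ² = Σ(O - E)²/E
   = (23 - 23.5)²/23.5 + (43 - 43.4)²/43.4 + (13 - 20.9)²/20.9 + (82 - 76.9)²/76.9 + (18 - 14.3)²/14.3
   = 0.011 + 0.004 + 2.986 + 0.338 + 0.957
   = 4.30
p-value = 0.3674

Since p-value > α = 0.01, we fail to reject H₀.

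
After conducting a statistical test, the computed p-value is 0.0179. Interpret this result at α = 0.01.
Since p = 0.0179 > α = 0.01, fail to reject H₀.
There is insufficient evidence to reject the null hypothesis; the result is not statistically significant at the 0.01 level.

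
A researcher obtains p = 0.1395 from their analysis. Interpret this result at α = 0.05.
Since p = 0.1395 > α = 0.05, fail to reject H₀.
There is insufficient evidence to reject the null hypothesis; the result is not statistically significant at the 0.05 level.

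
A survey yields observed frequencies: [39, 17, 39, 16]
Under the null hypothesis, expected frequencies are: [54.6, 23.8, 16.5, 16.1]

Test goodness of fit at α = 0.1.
Chi-square goodness of fit test:
H₀: observed counts match expected distribution
H₁: observed counts differ from expected distribution
df = k - 1 = 3
χ² = Σ(O - E)²/E
   = (39 - 54.6)²/54.6 + (17 - 23.8)²/23.8 + (39 - 16.5)²/16.5 + (16 - 16.1)²/16.1
   = 4.457 + 1.943 + 30.682 + 0.001
   = 37.08
p-value < 0.0001

Since p-value < α = 0.1, we reject H₀.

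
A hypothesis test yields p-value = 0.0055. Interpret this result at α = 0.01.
Since p = 0.0055 < α = 0.01, reject H₀.
There is sufficient evidence to reject the null hypothesis; the result is statistically significant at the 0.01 level.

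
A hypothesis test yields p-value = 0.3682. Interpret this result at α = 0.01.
Since p = 0.3682 > α = 0.01, fail to reject H₀.
There is insufficient evidence to reject the null hypothesis; the result is not statistically significant at the 0.01 level.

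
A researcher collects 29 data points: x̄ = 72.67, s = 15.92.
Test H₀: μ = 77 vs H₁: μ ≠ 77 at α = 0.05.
One-sample t-test:
H₀: μ = 77
H₁: μ ≠ 77
df = n - 1 = 28
t = (x̄ - μ₀) / (s/√n) = (72.67 - 77) / (15.92/√29) = -1.465
p-value = 0.1541

Since p-value > α = 0.05, we fail to reject H₀.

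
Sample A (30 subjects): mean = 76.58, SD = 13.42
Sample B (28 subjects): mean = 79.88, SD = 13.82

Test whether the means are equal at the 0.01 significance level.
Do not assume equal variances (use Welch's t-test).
Welch's two-sample t-test:
H₀: μ₁ = μ₂
H₁: μ₁ ≠ μ₂
s₁²/n₁ = 13.42²/30 = 6.0032,  s₂²/n₂ = 13.82²/28 = 6.8212
SE = √(s₁²/n₁ + s₂²/n₂) = √(6.0032 + 6.8212) = 3.5811
df (Welch-Satterthwaite) = (s₁²/n₁ + s₂²/n₂)² / [(s₁²/n₁)²/(n₁-1) + (s₂²/n₂)²/(n₂-1)] ≈ 55.45
t = (x̄₁ - x̄₂) / SE = (76.58 - 79.88) / 3.5811 = -3.30 / 3.5811 = -0.922
p-value = 0.3608

Since p-value > α = 0.01, we fail to reject H₀.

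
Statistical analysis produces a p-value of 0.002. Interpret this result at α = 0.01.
Since p = 0.002 < α = 0.01, reject H₀.
There is sufficient evidence to reject the null hypothesis; the result is statistically significant at the 0.01 level.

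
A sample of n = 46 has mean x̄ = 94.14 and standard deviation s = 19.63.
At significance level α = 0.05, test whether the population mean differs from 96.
One-sample t-test:
H₀: μ = 96
H₁: μ ≠ 96
df = n - 1 = 45
t = (x̄ - μ₀) / (s/√n) = (94.14 - 96) / (19.63/√46) = -0.643
p-value = 0.5237

Since p-value > α = 0.05, we fail to reject H₀.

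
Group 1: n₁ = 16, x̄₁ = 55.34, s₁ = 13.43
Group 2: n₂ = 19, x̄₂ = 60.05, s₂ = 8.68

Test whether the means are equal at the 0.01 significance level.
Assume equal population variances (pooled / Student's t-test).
Student's two-sample t-test (equal variances):
H₀: μ₁ = μ₂
H₁: μ₁ ≠ μ₂
df = n₁ + n₂ - 2 = 33
Pooled variance s_p² = [(n₁-1)s₁² + (n₂-1)s₂²] / (n₁ + n₂ - 2) = [(15)(13.43²) + (18)(8.68²)] / 33 = 123.0799
SE = √(s_p²(1/n₁ + 1/n₂)) = √(123.0799 × (1/16 + 1/19)) = 3.7644
t = (x̄₁ - x̄₂) / SE = (55.34 - 60.05) / 3.7644 = -4.71 / 3.7644 = -1.251
p-value = 0.2197

Since p-value > α = 0.01, we fail to reject H₀.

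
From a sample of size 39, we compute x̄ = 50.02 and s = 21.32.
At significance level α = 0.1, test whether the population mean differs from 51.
One-sample t-test:
H₀: μ = 51
H₁: μ ≠ 51
df = n - 1 = 38
t = (x̄ - μ₀) / (s/√n) = (50.02 - 51) / (21.32/√39) = -0.287
p-value = 0.7756

Since p-value > α = 0.1, we fail to reject H₀.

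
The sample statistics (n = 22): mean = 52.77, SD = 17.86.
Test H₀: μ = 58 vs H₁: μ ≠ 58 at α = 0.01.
One-sample t-test:
H₀: μ = 58
H₁: μ ≠ 58
df = n - 1 = 21
t = (x̄ - μ₀) / (s/√n) = (52.77 - 58) / (17.86/√22) = -1.374
p-value = 0.1841

Since p-value > α = 0.01, we fail to reject H₀.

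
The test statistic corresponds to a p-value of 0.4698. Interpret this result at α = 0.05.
Since p = 0.4698 > α = 0.05, fail to reject H₀.
There is insufficient evidence to reject the null hypothesis; the result is not statistically significant at the 0.05 level.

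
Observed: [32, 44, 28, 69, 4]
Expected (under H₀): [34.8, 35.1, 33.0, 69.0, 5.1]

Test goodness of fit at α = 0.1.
Chi-square goodness of fit test:
H₀: observed counts match expected distribution
H₁: observed counts differ from expected distribution
df = k - 1 = 4
χ² = Σ(O - E)²/E
   = (32 - 34.8)²/34.8 + (44 - 35.1)²/35.1 + (28 - 33.0)²/33.0 + (69 - 69.0)²/69.0 + (4 - 5.1)²/5.1
   = 0.225 + 2.257 + 0.758 + 0.000 + 0.237
   = 3.48
p-value = 0.4814

Since p-value > α = 0.1, we fail to reject H₀.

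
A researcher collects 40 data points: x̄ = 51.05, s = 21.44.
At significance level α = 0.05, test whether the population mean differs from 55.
One-sample t-test:
H₀: μ = 55
H₁: μ ≠ 55
df = n - 1 = 39
t = (x̄ - μ₀) / (s/√n) = (51.05 - 55) / (21.44/√40) = -1.165
p-value = 0.2510

Since p-value > α = 0.05, we fail to reject H₀.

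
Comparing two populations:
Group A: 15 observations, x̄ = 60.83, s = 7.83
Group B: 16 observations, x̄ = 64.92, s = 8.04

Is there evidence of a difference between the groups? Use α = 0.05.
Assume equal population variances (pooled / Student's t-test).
Student's two-sample t-test (equal variances):
H₀: μ₁ = μ₂
H₁: μ₁ ≠ μ₂
df = n₁ + n₂ - 2 = 29
Pooled variance s_p² = [(n₁-1)s₁² + (n₂-1)s₂²] / (n₁ + n₂ - 2) = [(14)(7.83²) + (15)(8.04²)] / 29 = 63.0327
SE = √(s_p²(1/n₁ + 1/n₂)) = √(63.0327 × (1/15 + 1/16)) = 2.8534
t = (x̄₁ - x̄₂) / SE = (60.83 - 64.92) / 2.8534 = -4.09 / 2.8534 = -1.433
p-value = 0.1624

Since p-value > α = 0.05, we fail to reject H₀.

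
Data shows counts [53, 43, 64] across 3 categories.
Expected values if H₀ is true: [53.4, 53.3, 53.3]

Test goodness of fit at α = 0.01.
Chi-square goodness of fit test:
H₀: observed counts match expected distribution
H₁: observed counts differ from expected distribution
df = k - 1 = 2
χ² = Σ(O - E)²/E
   = (53 - 53.4)²/53.4 + (43 - 53.3)²/53.3 + (64 - 53.3)²/53.3
   = 0.003 + 1.990 + 2.148
   = 4.14
p-value = 0.1261

Since p-value > α = 0.01, we fail to reject H₀.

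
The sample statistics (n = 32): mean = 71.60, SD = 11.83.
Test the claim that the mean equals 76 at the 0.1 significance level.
One-sample t-test:
H₀: μ = 76
H₁: μ ≠ 76
df = n - 1 = 31
t = (x̄ - μ₀) / (s/√n) = (71.60 - 76) / (11.83/√32) = -2.104
p-value = 0.0436

Since p-value < α = 0.1, we reject H₀.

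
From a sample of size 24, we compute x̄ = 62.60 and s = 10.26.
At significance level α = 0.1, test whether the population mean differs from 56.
One-sample t-test:
H₀: μ = 56
H₁: μ ≠ 56
df = n - 1 = 23
t = (x̄ - μ₀) / (s/√n) = (62.60 - 56) / (10.26/√24) = 3.151
p-value = 0.0045

Since p-value < α = 0.1, we reject H₀.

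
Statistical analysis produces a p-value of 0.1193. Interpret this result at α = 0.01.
Since p = 0.1193 > α = 0.01, fail to reject H₀.
There is insufficient evidence to reject the null hypothesis; the result is not statistically significant at the 0.01 level.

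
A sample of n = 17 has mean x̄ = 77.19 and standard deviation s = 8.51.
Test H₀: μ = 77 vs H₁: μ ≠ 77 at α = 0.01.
One-sample t-test:
H₀: μ = 77
H₁: μ ≠ 77
df = n - 1 = 16
t = (x̄ - μ₀) / (s/√n) = (77.19 - 77) / (8.51/√17) = 0.092
p-value = 0.9278

Since p-value > α = 0.01, we fail to reject H₀.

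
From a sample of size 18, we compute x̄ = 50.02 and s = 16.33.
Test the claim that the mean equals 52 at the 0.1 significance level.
One-sample t-test:
H₀: μ = 52
H₁: μ ≠ 52
df = n - 1 = 17
t = (x̄ - μ₀) / (s/√n) = (50.02 - 52) / (16.33/√18) = -0.514
p-value = 0.6136

Since p-value > α = 0.1, we fail to reject H₀.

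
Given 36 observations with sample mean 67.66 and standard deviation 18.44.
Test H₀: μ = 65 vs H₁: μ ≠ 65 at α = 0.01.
One-sample t-test:
H₀: μ = 65
H₁: μ ≠ 65
df = n - 1 = 35
t = (x̄ - μ₀) / (s/√n) = (67.66 - 65) / (18.44/√36) = 0.866
p-value = 0.3927

Since p-value > α = 0.01, we fail to reject H₀.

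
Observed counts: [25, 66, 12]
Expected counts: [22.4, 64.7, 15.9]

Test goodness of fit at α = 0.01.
Chi-square goodness of fit test:
H₀: observed counts match expected distribution
H₁: observed counts differ from expected distribution
df = k - 1 = 2
χ² = Σ(O - E)²/E
   = (25 - 22.4)²/22.4 + (66 - 64.7)²/64.7 + (12 - 15.9)²/15.9
   = 0.302 + 0.026 + 0.957
   = 1.28
p-value = 0.5261

Since p-value > α = 0.01, we fail to reject H₀.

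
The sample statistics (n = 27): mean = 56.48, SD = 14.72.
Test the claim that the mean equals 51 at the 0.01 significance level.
One-sample t-test:
H₀: μ = 51
H₁: μ ≠ 51
df = n - 1 = 26
t = (x̄ - μ₀) / (s/√n) = (56.48 - 51) / (14.72/√27) = 1.934
p-value = 0.0640

Since p-value > α = 0.01, we fail to reject H₀.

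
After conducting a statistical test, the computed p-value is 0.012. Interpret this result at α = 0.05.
Since p = 0.012 < α = 0.05, reject H₀.
There is sufficient evidence to reject the null hypothesis; the result is statistically significant at the 0.05 level.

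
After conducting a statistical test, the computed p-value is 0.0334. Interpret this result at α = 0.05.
Since p = 0.0334 < α = 0.05, reject H₀.
There is sufficient evidence to reject the null hypothesis; the result is statistically significant at the 0.05 level.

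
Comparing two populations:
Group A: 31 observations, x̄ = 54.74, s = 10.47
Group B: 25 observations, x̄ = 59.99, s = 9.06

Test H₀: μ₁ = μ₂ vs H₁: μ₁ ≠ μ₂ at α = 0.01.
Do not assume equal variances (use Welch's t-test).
Welch's two-sample t-test:
H₀: μ₁ = μ₂
H₁: μ₁ ≠ μ₂
s₁²/n₁ = 10.47²/31 = 3.5362,  s₂²/n₂ = 9.06²/25 = 3.2833
SE = √(s₁²/n₁ + s₂²/n₂) = √(3.5362 + 3.2833) = 2.6114
df (Welch-Satterthwaite) = (s₁²/n₁ + s₂²/n₂)² / [(s₁²/n₁)²/(n₁-1) + (s₂²/n₂)²/(n₂-1)] ≈ 53.70
t = (x̄₁ - x̄₂) / SE = (54.74 - 59.99) / 2.6114 = -5.25 / 2.6114 = -2.010
p-value = 0.0494

Since p-value > α = 0.01, we fail to reject H₀.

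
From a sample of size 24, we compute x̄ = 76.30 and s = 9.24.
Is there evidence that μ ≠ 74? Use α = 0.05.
One-sample t-test:
H₀: μ = 74
H₁: μ ≠ 74
df = n - 1 = 23
t = (x̄ - μ₀) / (s/√n) = (76.30 - 74) / (9.24/√24) = 1.219
p-value = 0.2350

Since p-value > α = 0.05, we fail to reject H₀.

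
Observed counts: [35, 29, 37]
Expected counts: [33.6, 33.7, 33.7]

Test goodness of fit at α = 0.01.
Chi-square goodness of fit test:
H₀: observed counts match expected distribution
H₁: observed counts differ from expected distribution
df = k - 1 = 2
χ² = Σ(O - E)²/E
   = (35 - 33.6)²/33.6 + (29 - 33.7)²/33.7 + (37 - 33.7)²/33.7
   = 0.058 + 0.655 + 0.323
   = 1.04
p-value = 0.5954

Since p-value > α = 0.01, we fail to reject H₀.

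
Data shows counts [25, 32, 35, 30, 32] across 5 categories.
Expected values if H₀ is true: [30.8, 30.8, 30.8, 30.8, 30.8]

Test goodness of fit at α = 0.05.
Chi-square goodness of fit test:
H₀: observed counts match expected distribution
H₁: observed counts differ from expected distribution
df = k - 1 = 4
χ² = Σ(O - E)²/E
   = (25 - 30.8)²/30.8 + (32 - 30.8)²/30.8 + (35 - 30.8)²/30.8 + (30 - 30.8)²/30.8 + (32 - 30.8)²/30.8
   = 1.092 + 0.047 + 0.573 + 0.021 + 0.047
   = 1.78
p-value = 0.7763

Since p-value > α = 0.05, we fail to reject H₀.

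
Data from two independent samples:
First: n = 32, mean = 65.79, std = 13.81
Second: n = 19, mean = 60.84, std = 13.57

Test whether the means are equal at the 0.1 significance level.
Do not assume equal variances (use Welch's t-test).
Welch's two-sample t-test:
H₀: μ₁ = μ₂
H₁: μ₁ ≠ μ₂
s₁²/n₁ = 13.81²/32 = 5.9599,  s₂²/n₂ = 13.57²/19 = 9.6918
SE = √(s₁²/n₁ + s₂²/n₂) = √(5.9599 + 9.6918) = 3.9562
df (Welch-Satterthwaite) = (s₁²/n₁ + s₂²/n₂)² / [(s₁²/n₁)²/(n₁-1) + (s₂²/n₂)²/(n₂-1)] ≈ 38.49
t = (x̄₁ - x̄₂) / SE = (65.79 - 60.84) / 3.9562 = 4.95 / 3.9562 = 1.251
p-value = 0.2184

Since p-value > α = 0.1, we fail to reject H₀.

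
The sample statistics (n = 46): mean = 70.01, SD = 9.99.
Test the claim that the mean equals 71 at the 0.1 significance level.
One-sample t-test:
H₀: μ = 71
H₁: μ ≠ 71
df = n - 1 = 45
t = (x̄ - μ₀) / (s/√n) = (70.01 - 71) / (9.99/√46) = -0.672
p-value = 0.5049

Since p-value > α = 0.1, we fail to reject H₀.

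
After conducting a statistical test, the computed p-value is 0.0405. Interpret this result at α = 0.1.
Since p = 0.0405 < α = 0.1, reject H₀.
There is sufficient evidence to reject the null hypothesis; the result is statistically significant at the 0.1 level.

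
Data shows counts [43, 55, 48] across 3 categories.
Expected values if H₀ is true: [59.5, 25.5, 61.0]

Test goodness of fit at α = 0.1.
Chi-square goodness of fit test:
H₀: observed counts match expected distribution
H₁: observed counts differ from expected distribution
df = k - 1 = 2
χ² = Σ(O - E)²/E
   = (43 - 59.5)²/59.5 + (55 - 25.5)²/25.5 + (48 - 61.0)²/61.0
   = 4.576 + 34.127 + 2.770
   = 41.47
p-value < 0.0001

Since p-value < α = 0.1, we reject H₀.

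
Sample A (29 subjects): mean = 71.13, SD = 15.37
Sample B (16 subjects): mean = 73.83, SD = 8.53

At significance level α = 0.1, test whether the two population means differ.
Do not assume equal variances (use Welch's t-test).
Welch's two-sample t-test:
H₀: μ₁ = μ₂
H₁: μ₁ ≠ μ₂
s₁²/n₁ = 15.37²/29 = 8.1461,  s₂²/n₂ = 8.53²/16 = 4.5476
SE = √(s₁²/n₁ + s₂²/n₂) = √(8.1461 + 4.5476) = 3.5628
df (Welch-Satterthwaite) = (s₁²/n₁ + s₂²/n₂)² / [(s₁²/n₁)²/(n₁-1) + (s₂²/n₂)²/(n₂-1)] ≈ 42.98
t = (x̄₁ - x̄₂) / SE = (71.13 - 73.83) / 3.5628 = -2.70 / 3.5628 = -0.758
p-value = 0.4527

Since p-value > α = 0.1, we fail to reject H₀.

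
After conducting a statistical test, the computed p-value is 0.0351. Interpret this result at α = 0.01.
Since p = 0.0351 > α = 0.01, fail to reject H₀.
There is insufficient evidence to reject the null hypothesis; the result is not statistically significant at the 0.01 level.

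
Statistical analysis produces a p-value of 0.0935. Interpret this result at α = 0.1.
Since p = 0.0935 < α = 0.1, reject H₀.
There is sufficient evidence to reject the null hypothesis; the result is statistically significant at the 0.1 level.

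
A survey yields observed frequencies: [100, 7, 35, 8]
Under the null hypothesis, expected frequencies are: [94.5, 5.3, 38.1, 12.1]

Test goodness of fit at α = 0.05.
Chi-square goodness of fit test:
H₀: observed counts match expected distribution
H₁: observed counts differ from expected distribution
df = k - 1 = 3
χ² = Σ(O - E)²/E
   = (100 - 94.5)²/94.5 + (7 - 5.3)²/5.3 + (35 - 38.1)²/38.1 + (8 - 12.1)²/12.1
   = 0.320 + 0.545 + 0.252 + 1.389
   = 2.51
p-value = 0.4740

Since p-value > α = 0.05, we fail to reject H₀.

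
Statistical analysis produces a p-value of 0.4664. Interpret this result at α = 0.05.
Since p = 0.4664 > α = 0.05, fail to reject H₀.
There is insufficient evidence to reject the null hypothesis; the result is not statistically significant at the 0.05 level.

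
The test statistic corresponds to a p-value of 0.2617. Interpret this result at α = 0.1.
Since p = 0.2617 > α = 0.1, fail to reject H₀.
There is insufficient evidence to reject the null hypothesis; the result is not statistically significant at the 0.1 level.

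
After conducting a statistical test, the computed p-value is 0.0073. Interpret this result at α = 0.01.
Since p = 0.0073 < α = 0.01, reject H₀.
There is sufficient evidence to reject the null hypothesis; the result is statistically significant at the 0.01 level.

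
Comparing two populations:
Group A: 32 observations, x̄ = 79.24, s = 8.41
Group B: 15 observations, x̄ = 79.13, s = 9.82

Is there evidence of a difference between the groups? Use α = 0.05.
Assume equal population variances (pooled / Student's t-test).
Student's two-sample t-test (equal variances):
H₀: μ₁ = μ₂
H₁: μ₁ ≠ μ₂
df = n₁ + n₂ - 2 = 45
Pooled variance s_p² = [(n₁-1)s₁² + (n₂-1)s₂²] / (n₁ + n₂ - 2) = [(31)(8.41²) + (14)(9.82²)] / 45 = 78.7250
SE = √(s_p²(1/n₁ + 1/n₂)) = √(78.7250 × (1/32 + 1/15)) = 2.7764
t = (x̄₁ - x̄₂) / SE = (79.24 - 79.13) / 2.7764 = 0.11 / 2.7764 = 0.040
p-value = 0.9686

Since p-value > α = 0.05, we fail to reject H₀.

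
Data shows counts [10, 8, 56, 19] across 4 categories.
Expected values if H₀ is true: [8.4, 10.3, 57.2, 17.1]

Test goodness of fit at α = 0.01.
Chi-square goodness of fit test:
H₀: observed counts match expected distribution
H₁: observed counts differ from expected distribution
df = k - 1 = 3
χ² = Σ(O - E)²/E
   = (10 - 8.4)²/8.4 + (8 - 10.3)²/10.3 + (56 - 57.2)²/57.2 + (19 - 17.1)²/17.1
   = 0.305 + 0.514 + 0.025 + 0.211
   = 1.05
p-value = 0.7880

Since p-value > α = 0.01, we fail to reject H₀.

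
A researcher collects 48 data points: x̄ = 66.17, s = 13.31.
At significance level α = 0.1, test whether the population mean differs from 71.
One-sample t-test:
H₀: μ = 71
H₁: μ ≠ 71
df = n - 1 = 47
t = (x̄ - μ₀) / (s/√n) = (66.17 - 71) / (13.31/√48) = -2.514
p-value = 0.0154

Since p-value < α = 0.1, we reject H₀.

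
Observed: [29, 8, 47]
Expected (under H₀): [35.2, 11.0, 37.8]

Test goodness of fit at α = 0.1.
Chi-square goodness of fit test:
H₀: observed counts match expected distribution
H₁: observed counts differ from expected distribution
df = k - 1 = 2
χ² = Σ(O - E)²/E
   = (29 - 35.2)²/35.2 + (8 - 11.0)²/11.0 + (47 - 37.8)²/37.8
   = 1.092 + 0.818 + 2.239
   = 4.15
p-value = 0.1256

Since p-value > α = 0.1, we fail to reject H₀.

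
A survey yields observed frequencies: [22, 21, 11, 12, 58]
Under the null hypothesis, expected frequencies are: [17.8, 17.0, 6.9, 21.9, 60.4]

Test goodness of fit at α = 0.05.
Chi-square goodness of fit test:
H₀: observed counts match expected distribution
H₁: observed counts differ from expected distribution
df = k - 1 = 4
χ² = Σ(O - E)²/E
   = (22 - 17.8)²/17.8 + (21 - 17.0)²/17.0 + (11 - 6.9)²/6.9 + (12 - 21.9)²/21.9 + (58 - 60.4)²/60.4
   = 0.991 + 0.941 + 2.436 + 4.475 + 0.095
   = 8.94
p-value = 0.0626

Since p-value > α = 0.05, we fail to reject H₀.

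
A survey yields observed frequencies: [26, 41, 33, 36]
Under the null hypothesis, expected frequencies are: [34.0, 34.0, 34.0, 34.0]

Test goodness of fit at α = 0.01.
Chi-square goodness of fit test:
H₀: observed counts match expected distribution
H₁: observed counts differ from expected distribution
df = k - 1 = 3
χ² = Σ(O - E)²/E
   = (26 - 34.0)²/34.0 + (41 - 34.0)²/34.0 + (33 - 34.0)²/34.0 + (36 - 34.0)²/34.0
   = 1.882 + 1.441 + 0.029 + 0.118
   = 3.47
p-value = 0.3246

Since p-value > α = 0.01, we fail to reject H₀.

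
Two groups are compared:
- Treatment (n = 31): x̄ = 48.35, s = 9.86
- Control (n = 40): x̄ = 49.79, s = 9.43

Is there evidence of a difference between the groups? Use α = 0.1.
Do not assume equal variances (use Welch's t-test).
Welch's two-sample t-test:
H₀: μ₁ = μ₂
H₁: μ₁ ≠ μ₂
s₁²/n₁ = 9.86²/31 = 3.1361,  s₂²/n₂ = 9.43²/40 = 2.2231
SE = √(s₁²/n₁ + s₂²/n₂) = √(3.1361 + 2.2231) = 2.3150
df (Welch-Satterthwaite) = (s₁²/n₁ + s₂²/n₂)² / [(s₁²/n₁)²/(n₁-1) + (s₂²/n₂)²/(n₂-1)] ≈ 63.18
t = (x̄₁ - x̄₂) / SE = (48.35 - 49.79) / 2.3150 = -1.44 / 2.3150 = -0.622
p-value = 0.5362

Since p-value > α = 0.1, we fail to reject H₀.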